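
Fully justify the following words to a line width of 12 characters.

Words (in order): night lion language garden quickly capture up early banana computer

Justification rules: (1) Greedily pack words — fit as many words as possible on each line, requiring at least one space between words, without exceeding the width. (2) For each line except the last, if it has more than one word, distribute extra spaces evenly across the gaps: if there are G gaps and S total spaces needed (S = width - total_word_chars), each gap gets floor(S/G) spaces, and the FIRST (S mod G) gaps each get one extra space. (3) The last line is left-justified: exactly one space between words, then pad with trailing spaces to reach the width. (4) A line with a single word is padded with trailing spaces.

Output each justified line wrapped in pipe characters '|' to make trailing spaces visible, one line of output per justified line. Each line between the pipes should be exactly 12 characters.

Answer: |night   lion|
|language    |
|garden      |
|quickly     |
|capture   up|
|early banana|
|computer    |

Derivation:
Line 1: ['night', 'lion'] (min_width=10, slack=2)
Line 2: ['language'] (min_width=8, slack=4)
Line 3: ['garden'] (min_width=6, slack=6)
Line 4: ['quickly'] (min_width=7, slack=5)
Line 5: ['capture', 'up'] (min_width=10, slack=2)
Line 6: ['early', 'banana'] (min_width=12, slack=0)
Line 7: ['computer'] (min_width=8, slack=4)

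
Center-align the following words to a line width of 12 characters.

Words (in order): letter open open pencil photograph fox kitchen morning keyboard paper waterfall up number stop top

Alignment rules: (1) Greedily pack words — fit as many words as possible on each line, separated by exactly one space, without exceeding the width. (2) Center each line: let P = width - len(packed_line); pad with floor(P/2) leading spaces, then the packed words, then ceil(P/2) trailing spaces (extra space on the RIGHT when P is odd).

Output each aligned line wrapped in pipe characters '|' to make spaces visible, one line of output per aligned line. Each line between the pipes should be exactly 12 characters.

Answer: |letter open |
|open pencil |
| photograph |
|fox kitchen |
|  morning   |
|  keyboard  |
|   paper    |
|waterfall up|
|number stop |
|    top     |

Derivation:
Line 1: ['letter', 'open'] (min_width=11, slack=1)
Line 2: ['open', 'pencil'] (min_width=11, slack=1)
Line 3: ['photograph'] (min_width=10, slack=2)
Line 4: ['fox', 'kitchen'] (min_width=11, slack=1)
Line 5: ['morning'] (min_width=7, slack=5)
Line 6: ['keyboard'] (min_width=8, slack=4)
Line 7: ['paper'] (min_width=5, slack=7)
Line 8: ['waterfall', 'up'] (min_width=12, slack=0)
Line 9: ['number', 'stop'] (min_width=11, slack=1)
Line 10: ['top'] (min_width=3, slack=9)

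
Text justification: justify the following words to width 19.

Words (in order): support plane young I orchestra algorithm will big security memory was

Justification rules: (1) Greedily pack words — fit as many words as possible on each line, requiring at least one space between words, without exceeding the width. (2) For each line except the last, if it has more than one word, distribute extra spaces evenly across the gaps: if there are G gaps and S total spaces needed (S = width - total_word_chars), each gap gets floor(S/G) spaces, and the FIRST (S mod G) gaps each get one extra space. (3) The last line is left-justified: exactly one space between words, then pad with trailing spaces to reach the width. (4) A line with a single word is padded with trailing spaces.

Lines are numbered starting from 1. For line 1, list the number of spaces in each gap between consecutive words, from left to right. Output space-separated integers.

Answer: 1 1

Derivation:
Line 1: ['support', 'plane', 'young'] (min_width=19, slack=0)
Line 2: ['I', 'orchestra'] (min_width=11, slack=8)
Line 3: ['algorithm', 'will', 'big'] (min_width=18, slack=1)
Line 4: ['security', 'memory', 'was'] (min_width=19, slack=0)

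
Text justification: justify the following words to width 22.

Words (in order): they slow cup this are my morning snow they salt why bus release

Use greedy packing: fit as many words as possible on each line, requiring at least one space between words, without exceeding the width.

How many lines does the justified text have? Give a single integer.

Line 1: ['they', 'slow', 'cup', 'this', 'are'] (min_width=22, slack=0)
Line 2: ['my', 'morning', 'snow', 'they'] (min_width=20, slack=2)
Line 3: ['salt', 'why', 'bus', 'release'] (min_width=20, slack=2)
Total lines: 3

Answer: 3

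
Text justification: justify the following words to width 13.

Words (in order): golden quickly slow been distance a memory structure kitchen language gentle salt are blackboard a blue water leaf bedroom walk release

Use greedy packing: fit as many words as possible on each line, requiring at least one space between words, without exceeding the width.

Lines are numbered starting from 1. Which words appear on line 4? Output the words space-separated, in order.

Line 1: ['golden'] (min_width=6, slack=7)
Line 2: ['quickly', 'slow'] (min_width=12, slack=1)
Line 3: ['been', 'distance'] (min_width=13, slack=0)
Line 4: ['a', 'memory'] (min_width=8, slack=5)
Line 5: ['structure'] (min_width=9, slack=4)
Line 6: ['kitchen'] (min_width=7, slack=6)
Line 7: ['language'] (min_width=8, slack=5)
Line 8: ['gentle', 'salt'] (min_width=11, slack=2)
Line 9: ['are'] (min_width=3, slack=10)
Line 10: ['blackboard', 'a'] (min_width=12, slack=1)
Line 11: ['blue', 'water'] (min_width=10, slack=3)
Line 12: ['leaf', 'bedroom'] (min_width=12, slack=1)
Line 13: ['walk', 'release'] (min_width=12, slack=1)

Answer: a memory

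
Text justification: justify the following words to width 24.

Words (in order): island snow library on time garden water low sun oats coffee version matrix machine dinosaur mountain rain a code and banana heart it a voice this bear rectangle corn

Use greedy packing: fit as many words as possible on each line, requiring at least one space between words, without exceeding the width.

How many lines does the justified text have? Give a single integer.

Line 1: ['island', 'snow', 'library', 'on'] (min_width=22, slack=2)
Line 2: ['time', 'garden', 'water', 'low'] (min_width=21, slack=3)
Line 3: ['sun', 'oats', 'coffee', 'version'] (min_width=23, slack=1)
Line 4: ['matrix', 'machine', 'dinosaur'] (min_width=23, slack=1)
Line 5: ['mountain', 'rain', 'a', 'code', 'and'] (min_width=24, slack=0)
Line 6: ['banana', 'heart', 'it', 'a', 'voice'] (min_width=23, slack=1)
Line 7: ['this', 'bear', 'rectangle', 'corn'] (min_width=24, slack=0)
Total lines: 7

Answer: 7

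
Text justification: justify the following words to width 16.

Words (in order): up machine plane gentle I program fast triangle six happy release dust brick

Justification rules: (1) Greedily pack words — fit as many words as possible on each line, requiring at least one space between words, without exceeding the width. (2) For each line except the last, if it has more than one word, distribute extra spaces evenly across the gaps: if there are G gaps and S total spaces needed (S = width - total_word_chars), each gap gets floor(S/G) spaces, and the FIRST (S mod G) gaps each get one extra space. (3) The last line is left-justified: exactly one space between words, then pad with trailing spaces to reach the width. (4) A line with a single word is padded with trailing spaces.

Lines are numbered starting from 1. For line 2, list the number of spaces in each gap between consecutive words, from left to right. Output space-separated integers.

Answer: 1 1

Derivation:
Line 1: ['up', 'machine', 'plane'] (min_width=16, slack=0)
Line 2: ['gentle', 'I', 'program'] (min_width=16, slack=0)
Line 3: ['fast', 'triangle'] (min_width=13, slack=3)
Line 4: ['six', 'happy'] (min_width=9, slack=7)
Line 5: ['release', 'dust'] (min_width=12, slack=4)
Line 6: ['brick'] (min_width=5, slack=11)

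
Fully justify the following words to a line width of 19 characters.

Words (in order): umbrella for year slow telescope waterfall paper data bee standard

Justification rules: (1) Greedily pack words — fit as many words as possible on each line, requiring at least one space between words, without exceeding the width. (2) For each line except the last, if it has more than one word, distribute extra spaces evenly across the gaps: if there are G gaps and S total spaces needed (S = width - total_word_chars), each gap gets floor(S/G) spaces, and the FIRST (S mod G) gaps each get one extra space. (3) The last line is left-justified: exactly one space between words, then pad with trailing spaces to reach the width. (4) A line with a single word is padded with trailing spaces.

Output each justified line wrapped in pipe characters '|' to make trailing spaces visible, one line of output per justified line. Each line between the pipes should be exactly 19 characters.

Line 1: ['umbrella', 'for', 'year'] (min_width=17, slack=2)
Line 2: ['slow', 'telescope'] (min_width=14, slack=5)
Line 3: ['waterfall', 'paper'] (min_width=15, slack=4)
Line 4: ['data', 'bee', 'standard'] (min_width=17, slack=2)

Answer: |umbrella  for  year|
|slow      telescope|
|waterfall     paper|
|data bee standard  |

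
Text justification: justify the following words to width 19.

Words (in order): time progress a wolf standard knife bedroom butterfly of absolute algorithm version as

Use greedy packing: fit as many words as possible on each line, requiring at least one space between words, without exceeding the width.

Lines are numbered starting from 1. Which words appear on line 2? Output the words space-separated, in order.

Answer: wolf standard knife

Derivation:
Line 1: ['time', 'progress', 'a'] (min_width=15, slack=4)
Line 2: ['wolf', 'standard', 'knife'] (min_width=19, slack=0)
Line 3: ['bedroom', 'butterfly'] (min_width=17, slack=2)
Line 4: ['of', 'absolute'] (min_width=11, slack=8)
Line 5: ['algorithm', 'version'] (min_width=17, slack=2)
Line 6: ['as'] (min_width=2, slack=17)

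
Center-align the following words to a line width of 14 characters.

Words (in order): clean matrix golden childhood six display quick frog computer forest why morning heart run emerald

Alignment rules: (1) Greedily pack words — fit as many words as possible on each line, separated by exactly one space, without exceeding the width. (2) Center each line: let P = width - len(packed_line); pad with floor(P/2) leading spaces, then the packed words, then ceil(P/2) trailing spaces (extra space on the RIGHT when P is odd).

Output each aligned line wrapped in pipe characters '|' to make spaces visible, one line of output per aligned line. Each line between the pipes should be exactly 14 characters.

Line 1: ['clean', 'matrix'] (min_width=12, slack=2)
Line 2: ['golden'] (min_width=6, slack=8)
Line 3: ['childhood', 'six'] (min_width=13, slack=1)
Line 4: ['display', 'quick'] (min_width=13, slack=1)
Line 5: ['frog', 'computer'] (min_width=13, slack=1)
Line 6: ['forest', 'why'] (min_width=10, slack=4)
Line 7: ['morning', 'heart'] (min_width=13, slack=1)
Line 8: ['run', 'emerald'] (min_width=11, slack=3)

Answer: | clean matrix |
|    golden    |
|childhood six |
|display quick |
|frog computer |
|  forest why  |
|morning heart |
| run emerald  |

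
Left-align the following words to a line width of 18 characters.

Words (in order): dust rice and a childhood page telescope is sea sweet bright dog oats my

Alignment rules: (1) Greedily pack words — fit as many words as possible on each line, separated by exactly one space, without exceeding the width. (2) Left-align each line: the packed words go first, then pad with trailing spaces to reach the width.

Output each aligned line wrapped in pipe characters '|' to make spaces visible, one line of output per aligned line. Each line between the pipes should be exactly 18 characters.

Line 1: ['dust', 'rice', 'and', 'a'] (min_width=15, slack=3)
Line 2: ['childhood', 'page'] (min_width=14, slack=4)
Line 3: ['telescope', 'is', 'sea'] (min_width=16, slack=2)
Line 4: ['sweet', 'bright', 'dog'] (min_width=16, slack=2)
Line 5: ['oats', 'my'] (min_width=7, slack=11)

Answer: |dust rice and a   |
|childhood page    |
|telescope is sea  |
|sweet bright dog  |
|oats my           |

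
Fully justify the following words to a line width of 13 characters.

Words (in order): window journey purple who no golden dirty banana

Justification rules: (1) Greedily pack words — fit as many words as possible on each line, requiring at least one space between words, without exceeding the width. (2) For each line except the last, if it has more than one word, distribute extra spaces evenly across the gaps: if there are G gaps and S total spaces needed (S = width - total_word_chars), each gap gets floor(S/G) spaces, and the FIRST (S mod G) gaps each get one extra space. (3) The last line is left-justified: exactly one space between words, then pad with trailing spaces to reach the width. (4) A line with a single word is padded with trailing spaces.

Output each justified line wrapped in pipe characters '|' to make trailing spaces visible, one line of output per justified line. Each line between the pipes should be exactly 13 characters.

Line 1: ['window'] (min_width=6, slack=7)
Line 2: ['journey'] (min_width=7, slack=6)
Line 3: ['purple', 'who', 'no'] (min_width=13, slack=0)
Line 4: ['golden', 'dirty'] (min_width=12, slack=1)
Line 5: ['banana'] (min_width=6, slack=7)

Answer: |window       |
|journey      |
|purple who no|
|golden  dirty|
|banana       |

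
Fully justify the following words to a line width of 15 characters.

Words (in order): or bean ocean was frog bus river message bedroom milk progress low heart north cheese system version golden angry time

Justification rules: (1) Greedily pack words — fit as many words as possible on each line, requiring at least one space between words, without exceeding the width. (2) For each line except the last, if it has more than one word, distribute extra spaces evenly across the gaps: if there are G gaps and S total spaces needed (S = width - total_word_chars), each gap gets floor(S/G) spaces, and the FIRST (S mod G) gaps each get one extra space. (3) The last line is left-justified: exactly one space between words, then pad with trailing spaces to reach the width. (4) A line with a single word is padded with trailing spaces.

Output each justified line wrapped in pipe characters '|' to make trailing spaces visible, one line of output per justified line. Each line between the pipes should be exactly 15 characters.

Answer: |or  bean  ocean|
|was   frog  bus|
|river   message|
|bedroom    milk|
|progress    low|
|heart     north|
|cheese   system|
|version  golden|
|angry time     |

Derivation:
Line 1: ['or', 'bean', 'ocean'] (min_width=13, slack=2)
Line 2: ['was', 'frog', 'bus'] (min_width=12, slack=3)
Line 3: ['river', 'message'] (min_width=13, slack=2)
Line 4: ['bedroom', 'milk'] (min_width=12, slack=3)
Line 5: ['progress', 'low'] (min_width=12, slack=3)
Line 6: ['heart', 'north'] (min_width=11, slack=4)
Line 7: ['cheese', 'system'] (min_width=13, slack=2)
Line 8: ['version', 'golden'] (min_width=14, slack=1)
Line 9: ['angry', 'time'] (min_width=10, slack=5)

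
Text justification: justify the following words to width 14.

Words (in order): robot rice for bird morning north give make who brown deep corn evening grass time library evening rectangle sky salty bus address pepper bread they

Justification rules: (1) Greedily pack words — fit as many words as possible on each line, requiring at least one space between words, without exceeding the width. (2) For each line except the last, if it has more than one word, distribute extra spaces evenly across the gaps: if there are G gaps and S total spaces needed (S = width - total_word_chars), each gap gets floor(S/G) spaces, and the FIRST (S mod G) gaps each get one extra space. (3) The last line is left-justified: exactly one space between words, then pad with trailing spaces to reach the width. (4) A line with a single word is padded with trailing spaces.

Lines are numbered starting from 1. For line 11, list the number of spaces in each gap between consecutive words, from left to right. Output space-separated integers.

Answer: 1

Derivation:
Line 1: ['robot', 'rice', 'for'] (min_width=14, slack=0)
Line 2: ['bird', 'morning'] (min_width=12, slack=2)
Line 3: ['north', 'give'] (min_width=10, slack=4)
Line 4: ['make', 'who', 'brown'] (min_width=14, slack=0)
Line 5: ['deep', 'corn'] (min_width=9, slack=5)
Line 6: ['evening', 'grass'] (min_width=13, slack=1)
Line 7: ['time', 'library'] (min_width=12, slack=2)
Line 8: ['evening'] (min_width=7, slack=7)
Line 9: ['rectangle', 'sky'] (min_width=13, slack=1)
Line 10: ['salty', 'bus'] (min_width=9, slack=5)
Line 11: ['address', 'pepper'] (min_width=14, slack=0)
Line 12: ['bread', 'they'] (min_width=10, slack=4)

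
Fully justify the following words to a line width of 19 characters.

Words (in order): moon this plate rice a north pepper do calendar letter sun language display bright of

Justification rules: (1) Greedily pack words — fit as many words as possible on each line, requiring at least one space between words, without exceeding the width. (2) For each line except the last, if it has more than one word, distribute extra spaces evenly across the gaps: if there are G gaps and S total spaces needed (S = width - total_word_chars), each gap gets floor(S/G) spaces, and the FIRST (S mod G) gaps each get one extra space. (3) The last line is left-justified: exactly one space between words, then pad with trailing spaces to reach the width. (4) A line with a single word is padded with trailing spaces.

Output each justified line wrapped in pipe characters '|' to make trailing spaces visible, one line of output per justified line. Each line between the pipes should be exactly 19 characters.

Answer: |moon   this   plate|
|rice a north pepper|
|do  calendar letter|
|sun        language|
|display bright of  |

Derivation:
Line 1: ['moon', 'this', 'plate'] (min_width=15, slack=4)
Line 2: ['rice', 'a', 'north', 'pepper'] (min_width=19, slack=0)
Line 3: ['do', 'calendar', 'letter'] (min_width=18, slack=1)
Line 4: ['sun', 'language'] (min_width=12, slack=7)
Line 5: ['display', 'bright', 'of'] (min_width=17, slack=2)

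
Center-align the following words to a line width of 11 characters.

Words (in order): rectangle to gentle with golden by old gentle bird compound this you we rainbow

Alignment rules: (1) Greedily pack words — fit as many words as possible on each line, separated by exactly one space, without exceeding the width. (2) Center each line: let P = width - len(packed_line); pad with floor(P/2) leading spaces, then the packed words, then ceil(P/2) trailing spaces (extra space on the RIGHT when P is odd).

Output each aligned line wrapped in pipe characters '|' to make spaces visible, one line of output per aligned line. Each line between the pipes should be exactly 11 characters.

Line 1: ['rectangle'] (min_width=9, slack=2)
Line 2: ['to', 'gentle'] (min_width=9, slack=2)
Line 3: ['with', 'golden'] (min_width=11, slack=0)
Line 4: ['by', 'old'] (min_width=6, slack=5)
Line 5: ['gentle', 'bird'] (min_width=11, slack=0)
Line 6: ['compound'] (min_width=8, slack=3)
Line 7: ['this', 'you', 'we'] (min_width=11, slack=0)
Line 8: ['rainbow'] (min_width=7, slack=4)

Answer: | rectangle |
| to gentle |
|with golden|
|  by old   |
|gentle bird|
| compound  |
|this you we|
|  rainbow  |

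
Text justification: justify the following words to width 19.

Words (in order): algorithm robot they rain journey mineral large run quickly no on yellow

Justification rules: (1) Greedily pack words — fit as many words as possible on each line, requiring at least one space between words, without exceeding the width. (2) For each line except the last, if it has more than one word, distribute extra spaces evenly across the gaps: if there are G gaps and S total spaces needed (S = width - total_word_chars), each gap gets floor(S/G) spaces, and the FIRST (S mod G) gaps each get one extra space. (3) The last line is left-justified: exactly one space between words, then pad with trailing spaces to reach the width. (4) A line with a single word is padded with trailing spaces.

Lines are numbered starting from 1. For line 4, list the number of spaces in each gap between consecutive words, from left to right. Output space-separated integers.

Answer: 4 4

Derivation:
Line 1: ['algorithm', 'robot'] (min_width=15, slack=4)
Line 2: ['they', 'rain', 'journey'] (min_width=17, slack=2)
Line 3: ['mineral', 'large', 'run'] (min_width=17, slack=2)
Line 4: ['quickly', 'no', 'on'] (min_width=13, slack=6)
Line 5: ['yellow'] (min_width=6, slack=13)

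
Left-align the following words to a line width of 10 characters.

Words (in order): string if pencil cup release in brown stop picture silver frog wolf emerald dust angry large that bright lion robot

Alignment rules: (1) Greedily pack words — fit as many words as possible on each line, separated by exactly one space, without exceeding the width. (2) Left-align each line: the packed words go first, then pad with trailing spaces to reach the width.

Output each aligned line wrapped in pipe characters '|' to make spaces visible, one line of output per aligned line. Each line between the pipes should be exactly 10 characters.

Line 1: ['string', 'if'] (min_width=9, slack=1)
Line 2: ['pencil', 'cup'] (min_width=10, slack=0)
Line 3: ['release', 'in'] (min_width=10, slack=0)
Line 4: ['brown', 'stop'] (min_width=10, slack=0)
Line 5: ['picture'] (min_width=7, slack=3)
Line 6: ['silver'] (min_width=6, slack=4)
Line 7: ['frog', 'wolf'] (min_width=9, slack=1)
Line 8: ['emerald'] (min_width=7, slack=3)
Line 9: ['dust', 'angry'] (min_width=10, slack=0)
Line 10: ['large', 'that'] (min_width=10, slack=0)
Line 11: ['bright'] (min_width=6, slack=4)
Line 12: ['lion', 'robot'] (min_width=10, slack=0)

Answer: |string if |
|pencil cup|
|release in|
|brown stop|
|picture   |
|silver    |
|frog wolf |
|emerald   |
|dust angry|
|large that|
|bright    |
|lion robot|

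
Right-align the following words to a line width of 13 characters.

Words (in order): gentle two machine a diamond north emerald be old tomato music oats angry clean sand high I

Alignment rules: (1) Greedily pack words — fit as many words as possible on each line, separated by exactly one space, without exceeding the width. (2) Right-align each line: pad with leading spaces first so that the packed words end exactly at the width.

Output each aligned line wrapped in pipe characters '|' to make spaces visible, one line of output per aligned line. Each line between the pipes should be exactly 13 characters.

Line 1: ['gentle', 'two'] (min_width=10, slack=3)
Line 2: ['machine', 'a'] (min_width=9, slack=4)
Line 3: ['diamond', 'north'] (min_width=13, slack=0)
Line 4: ['emerald', 'be'] (min_width=10, slack=3)
Line 5: ['old', 'tomato'] (min_width=10, slack=3)
Line 6: ['music', 'oats'] (min_width=10, slack=3)
Line 7: ['angry', 'clean'] (min_width=11, slack=2)
Line 8: ['sand', 'high', 'I'] (min_width=11, slack=2)

Answer: |   gentle two|
|    machine a|
|diamond north|
|   emerald be|
|   old tomato|
|   music oats|
|  angry clean|
|  sand high I|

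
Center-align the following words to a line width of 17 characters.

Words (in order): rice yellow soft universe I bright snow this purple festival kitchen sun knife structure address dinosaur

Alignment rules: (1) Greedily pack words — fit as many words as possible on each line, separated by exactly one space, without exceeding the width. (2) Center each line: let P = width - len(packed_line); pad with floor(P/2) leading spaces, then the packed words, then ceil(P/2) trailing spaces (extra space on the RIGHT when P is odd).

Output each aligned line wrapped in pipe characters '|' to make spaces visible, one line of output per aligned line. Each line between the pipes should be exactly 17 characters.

Line 1: ['rice', 'yellow', 'soft'] (min_width=16, slack=1)
Line 2: ['universe', 'I', 'bright'] (min_width=17, slack=0)
Line 3: ['snow', 'this', 'purple'] (min_width=16, slack=1)
Line 4: ['festival', 'kitchen'] (min_width=16, slack=1)
Line 5: ['sun', 'knife'] (min_width=9, slack=8)
Line 6: ['structure', 'address'] (min_width=17, slack=0)
Line 7: ['dinosaur'] (min_width=8, slack=9)

Answer: |rice yellow soft |
|universe I bright|
|snow this purple |
|festival kitchen |
|    sun knife    |
|structure address|
|    dinosaur     |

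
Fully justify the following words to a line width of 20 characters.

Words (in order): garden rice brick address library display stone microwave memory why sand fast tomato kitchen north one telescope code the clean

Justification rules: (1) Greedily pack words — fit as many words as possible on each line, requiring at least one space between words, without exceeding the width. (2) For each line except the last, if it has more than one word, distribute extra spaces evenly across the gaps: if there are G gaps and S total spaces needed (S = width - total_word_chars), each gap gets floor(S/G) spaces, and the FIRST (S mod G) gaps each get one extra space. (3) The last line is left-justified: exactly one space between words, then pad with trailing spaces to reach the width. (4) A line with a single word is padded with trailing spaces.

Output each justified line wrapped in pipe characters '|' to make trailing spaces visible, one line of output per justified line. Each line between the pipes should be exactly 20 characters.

Line 1: ['garden', 'rice', 'brick'] (min_width=17, slack=3)
Line 2: ['address', 'library'] (min_width=15, slack=5)
Line 3: ['display', 'stone'] (min_width=13, slack=7)
Line 4: ['microwave', 'memory', 'why'] (min_width=20, slack=0)
Line 5: ['sand', 'fast', 'tomato'] (min_width=16, slack=4)
Line 6: ['kitchen', 'north', 'one'] (min_width=17, slack=3)
Line 7: ['telescope', 'code', 'the'] (min_width=18, slack=2)
Line 8: ['clean'] (min_width=5, slack=15)

Answer: |garden   rice  brick|
|address      library|
|display        stone|
|microwave memory why|
|sand   fast   tomato|
|kitchen   north  one|
|telescope  code  the|
|clean               |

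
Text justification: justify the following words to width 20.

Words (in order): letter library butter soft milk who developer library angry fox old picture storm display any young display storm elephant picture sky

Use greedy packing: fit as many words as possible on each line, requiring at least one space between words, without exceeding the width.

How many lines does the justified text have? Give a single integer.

Line 1: ['letter', 'library'] (min_width=14, slack=6)
Line 2: ['butter', 'soft', 'milk', 'who'] (min_width=20, slack=0)
Line 3: ['developer', 'library'] (min_width=17, slack=3)
Line 4: ['angry', 'fox', 'old'] (min_width=13, slack=7)
Line 5: ['picture', 'storm'] (min_width=13, slack=7)
Line 6: ['display', 'any', 'young'] (min_width=17, slack=3)
Line 7: ['display', 'storm'] (min_width=13, slack=7)
Line 8: ['elephant', 'picture', 'sky'] (min_width=20, slack=0)
Total lines: 8

Answer: 8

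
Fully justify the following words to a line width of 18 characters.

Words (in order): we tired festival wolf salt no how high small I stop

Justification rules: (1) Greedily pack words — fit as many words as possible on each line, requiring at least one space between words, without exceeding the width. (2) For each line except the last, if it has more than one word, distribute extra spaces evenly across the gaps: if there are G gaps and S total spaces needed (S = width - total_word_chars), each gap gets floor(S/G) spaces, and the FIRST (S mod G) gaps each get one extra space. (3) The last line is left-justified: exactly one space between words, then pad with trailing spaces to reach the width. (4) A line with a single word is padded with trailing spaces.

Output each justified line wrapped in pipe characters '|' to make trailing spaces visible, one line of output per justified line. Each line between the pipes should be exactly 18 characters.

Answer: |we  tired festival|
|wolf  salt  no how|
|high small I stop |

Derivation:
Line 1: ['we', 'tired', 'festival'] (min_width=17, slack=1)
Line 2: ['wolf', 'salt', 'no', 'how'] (min_width=16, slack=2)
Line 3: ['high', 'small', 'I', 'stop'] (min_width=17, slack=1)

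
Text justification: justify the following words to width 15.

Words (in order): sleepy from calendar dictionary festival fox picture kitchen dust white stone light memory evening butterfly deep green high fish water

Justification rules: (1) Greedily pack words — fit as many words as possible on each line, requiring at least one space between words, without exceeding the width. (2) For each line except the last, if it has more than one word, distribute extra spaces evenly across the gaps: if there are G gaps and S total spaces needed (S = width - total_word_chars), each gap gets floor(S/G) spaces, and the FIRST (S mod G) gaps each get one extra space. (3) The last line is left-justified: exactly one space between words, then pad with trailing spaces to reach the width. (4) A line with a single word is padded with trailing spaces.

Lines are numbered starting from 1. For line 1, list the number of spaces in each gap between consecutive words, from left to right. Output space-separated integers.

Answer: 5

Derivation:
Line 1: ['sleepy', 'from'] (min_width=11, slack=4)
Line 2: ['calendar'] (min_width=8, slack=7)
Line 3: ['dictionary'] (min_width=10, slack=5)
Line 4: ['festival', 'fox'] (min_width=12, slack=3)
Line 5: ['picture', 'kitchen'] (min_width=15, slack=0)
Line 6: ['dust', 'white'] (min_width=10, slack=5)
Line 7: ['stone', 'light'] (min_width=11, slack=4)
Line 8: ['memory', 'evening'] (min_width=14, slack=1)
Line 9: ['butterfly', 'deep'] (min_width=14, slack=1)
Line 10: ['green', 'high', 'fish'] (min_width=15, slack=0)
Line 11: ['water'] (min_width=5, slack=10)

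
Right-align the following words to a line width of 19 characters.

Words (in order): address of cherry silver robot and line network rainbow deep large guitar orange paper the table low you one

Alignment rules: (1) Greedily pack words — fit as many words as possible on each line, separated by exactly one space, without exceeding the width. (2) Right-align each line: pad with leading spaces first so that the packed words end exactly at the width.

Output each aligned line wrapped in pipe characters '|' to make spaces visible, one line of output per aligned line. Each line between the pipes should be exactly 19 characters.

Answer: |  address of cherry|
|   silver robot and|
|       line network|
| rainbow deep large|
|guitar orange paper|
|  the table low you|
|                one|

Derivation:
Line 1: ['address', 'of', 'cherry'] (min_width=17, slack=2)
Line 2: ['silver', 'robot', 'and'] (min_width=16, slack=3)
Line 3: ['line', 'network'] (min_width=12, slack=7)
Line 4: ['rainbow', 'deep', 'large'] (min_width=18, slack=1)
Line 5: ['guitar', 'orange', 'paper'] (min_width=19, slack=0)
Line 6: ['the', 'table', 'low', 'you'] (min_width=17, slack=2)
Line 7: ['one'] (min_width=3, slack=16)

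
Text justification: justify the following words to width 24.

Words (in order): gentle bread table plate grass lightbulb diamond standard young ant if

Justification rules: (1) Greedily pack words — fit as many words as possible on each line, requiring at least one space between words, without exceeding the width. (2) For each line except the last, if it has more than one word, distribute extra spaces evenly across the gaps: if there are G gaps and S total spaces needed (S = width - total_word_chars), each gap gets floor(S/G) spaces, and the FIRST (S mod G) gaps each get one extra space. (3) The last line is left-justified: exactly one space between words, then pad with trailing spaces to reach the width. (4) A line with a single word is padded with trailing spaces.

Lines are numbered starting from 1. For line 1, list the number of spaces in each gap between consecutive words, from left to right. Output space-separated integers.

Answer: 1 1 1

Derivation:
Line 1: ['gentle', 'bread', 'table', 'plate'] (min_width=24, slack=0)
Line 2: ['grass', 'lightbulb', 'diamond'] (min_width=23, slack=1)
Line 3: ['standard', 'young', 'ant', 'if'] (min_width=21, slack=3)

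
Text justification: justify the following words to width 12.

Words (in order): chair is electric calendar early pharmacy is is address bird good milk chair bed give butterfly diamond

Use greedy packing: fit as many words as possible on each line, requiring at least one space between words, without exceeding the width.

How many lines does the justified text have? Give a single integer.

Line 1: ['chair', 'is'] (min_width=8, slack=4)
Line 2: ['electric'] (min_width=8, slack=4)
Line 3: ['calendar'] (min_width=8, slack=4)
Line 4: ['early'] (min_width=5, slack=7)
Line 5: ['pharmacy', 'is'] (min_width=11, slack=1)
Line 6: ['is', 'address'] (min_width=10, slack=2)
Line 7: ['bird', 'good'] (min_width=9, slack=3)
Line 8: ['milk', 'chair'] (min_width=10, slack=2)
Line 9: ['bed', 'give'] (min_width=8, slack=4)
Line 10: ['butterfly'] (min_width=9, slack=3)
Line 11: ['diamond'] (min_width=7, slack=5)
Total lines: 11

Answer: 11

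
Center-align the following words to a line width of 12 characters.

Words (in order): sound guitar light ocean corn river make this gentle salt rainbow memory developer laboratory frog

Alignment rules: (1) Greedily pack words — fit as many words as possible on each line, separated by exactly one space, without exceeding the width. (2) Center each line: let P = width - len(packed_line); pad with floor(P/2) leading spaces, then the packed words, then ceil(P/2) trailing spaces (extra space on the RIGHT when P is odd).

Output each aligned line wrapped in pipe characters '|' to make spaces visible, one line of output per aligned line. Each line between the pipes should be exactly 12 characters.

Answer: |sound guitar|
|light ocean |
| corn river |
| make this  |
|gentle salt |
|  rainbow   |
|   memory   |
| developer  |
| laboratory |
|    frog    |

Derivation:
Line 1: ['sound', 'guitar'] (min_width=12, slack=0)
Line 2: ['light', 'ocean'] (min_width=11, slack=1)
Line 3: ['corn', 'river'] (min_width=10, slack=2)
Line 4: ['make', 'this'] (min_width=9, slack=3)
Line 5: ['gentle', 'salt'] (min_width=11, slack=1)
Line 6: ['rainbow'] (min_width=7, slack=5)
Line 7: ['memory'] (min_width=6, slack=6)
Line 8: ['developer'] (min_width=9, slack=3)
Line 9: ['laboratory'] (min_width=10, slack=2)
Line 10: ['frog'] (min_width=4, slack=8)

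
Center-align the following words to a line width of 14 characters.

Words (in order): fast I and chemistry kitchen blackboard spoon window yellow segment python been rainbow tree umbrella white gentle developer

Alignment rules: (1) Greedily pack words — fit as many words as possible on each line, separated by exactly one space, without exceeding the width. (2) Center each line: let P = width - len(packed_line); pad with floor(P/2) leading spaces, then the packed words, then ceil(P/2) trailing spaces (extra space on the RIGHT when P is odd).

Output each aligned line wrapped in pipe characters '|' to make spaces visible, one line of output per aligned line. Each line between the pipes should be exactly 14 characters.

Answer: |  fast I and  |
|  chemistry   |
|   kitchen    |
|  blackboard  |
| spoon window |
|yellow segment|
| python been  |
| rainbow tree |
|umbrella white|
|    gentle    |
|  developer   |

Derivation:
Line 1: ['fast', 'I', 'and'] (min_width=10, slack=4)
Line 2: ['chemistry'] (min_width=9, slack=5)
Line 3: ['kitchen'] (min_width=7, slack=7)
Line 4: ['blackboard'] (min_width=10, slack=4)
Line 5: ['spoon', 'window'] (min_width=12, slack=2)
Line 6: ['yellow', 'segment'] (min_width=14, slack=0)
Line 7: ['python', 'been'] (min_width=11, slack=3)
Line 8: ['rainbow', 'tree'] (min_width=12, slack=2)
Line 9: ['umbrella', 'white'] (min_width=14, slack=0)
Line 10: ['gentle'] (min_width=6, slack=8)
Line 11: ['developer'] (min_width=9, slack=5)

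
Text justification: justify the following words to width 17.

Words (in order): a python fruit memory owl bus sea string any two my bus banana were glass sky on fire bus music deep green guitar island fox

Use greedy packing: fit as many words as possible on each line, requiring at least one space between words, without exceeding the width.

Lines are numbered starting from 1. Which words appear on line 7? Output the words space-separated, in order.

Answer: deep green guitar

Derivation:
Line 1: ['a', 'python', 'fruit'] (min_width=14, slack=3)
Line 2: ['memory', 'owl', 'bus'] (min_width=14, slack=3)
Line 3: ['sea', 'string', 'any'] (min_width=14, slack=3)
Line 4: ['two', 'my', 'bus', 'banana'] (min_width=17, slack=0)
Line 5: ['were', 'glass', 'sky', 'on'] (min_width=17, slack=0)
Line 6: ['fire', 'bus', 'music'] (min_width=14, slack=3)
Line 7: ['deep', 'green', 'guitar'] (min_width=17, slack=0)
Line 8: ['island', 'fox'] (min_width=10, slack=7)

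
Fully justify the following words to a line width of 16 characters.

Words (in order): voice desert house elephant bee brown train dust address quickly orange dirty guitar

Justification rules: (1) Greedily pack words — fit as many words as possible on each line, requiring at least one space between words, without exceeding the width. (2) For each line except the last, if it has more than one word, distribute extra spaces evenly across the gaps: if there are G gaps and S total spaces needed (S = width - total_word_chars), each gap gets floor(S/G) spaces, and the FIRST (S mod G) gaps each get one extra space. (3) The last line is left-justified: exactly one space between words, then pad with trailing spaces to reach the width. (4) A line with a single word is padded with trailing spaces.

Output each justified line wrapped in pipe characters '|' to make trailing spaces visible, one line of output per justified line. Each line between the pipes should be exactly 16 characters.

Answer: |voice     desert|
|house   elephant|
|bee  brown train|
|dust     address|
|quickly   orange|
|dirty guitar    |

Derivation:
Line 1: ['voice', 'desert'] (min_width=12, slack=4)
Line 2: ['house', 'elephant'] (min_width=14, slack=2)
Line 3: ['bee', 'brown', 'train'] (min_width=15, slack=1)
Line 4: ['dust', 'address'] (min_width=12, slack=4)
Line 5: ['quickly', 'orange'] (min_width=14, slack=2)
Line 6: ['dirty', 'guitar'] (min_width=12, slack=4)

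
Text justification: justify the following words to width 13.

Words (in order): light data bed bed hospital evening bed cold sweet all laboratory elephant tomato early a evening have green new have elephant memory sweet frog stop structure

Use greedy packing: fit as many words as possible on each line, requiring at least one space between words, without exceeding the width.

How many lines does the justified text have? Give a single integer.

Answer: 16

Derivation:
Line 1: ['light', 'data'] (min_width=10, slack=3)
Line 2: ['bed', 'bed'] (min_width=7, slack=6)
Line 3: ['hospital'] (min_width=8, slack=5)
Line 4: ['evening', 'bed'] (min_width=11, slack=2)
Line 5: ['cold', 'sweet'] (min_width=10, slack=3)
Line 6: ['all'] (min_width=3, slack=10)
Line 7: ['laboratory'] (min_width=10, slack=3)
Line 8: ['elephant'] (min_width=8, slack=5)
Line 9: ['tomato', 'early'] (min_width=12, slack=1)
Line 10: ['a', 'evening'] (min_width=9, slack=4)
Line 11: ['have', 'green'] (min_width=10, slack=3)
Line 12: ['new', 'have'] (min_width=8, slack=5)
Line 13: ['elephant'] (min_width=8, slack=5)
Line 14: ['memory', 'sweet'] (min_width=12, slack=1)
Line 15: ['frog', 'stop'] (min_width=9, slack=4)
Line 16: ['structure'] (min_width=9, slack=4)
Total lines: 16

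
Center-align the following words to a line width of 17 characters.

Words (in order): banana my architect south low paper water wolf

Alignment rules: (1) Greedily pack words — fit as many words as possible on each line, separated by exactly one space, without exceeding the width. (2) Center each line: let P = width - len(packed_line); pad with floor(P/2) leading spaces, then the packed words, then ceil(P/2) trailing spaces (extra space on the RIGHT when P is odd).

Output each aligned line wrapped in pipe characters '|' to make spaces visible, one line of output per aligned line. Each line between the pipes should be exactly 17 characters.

Line 1: ['banana', 'my'] (min_width=9, slack=8)
Line 2: ['architect', 'south'] (min_width=15, slack=2)
Line 3: ['low', 'paper', 'water'] (min_width=15, slack=2)
Line 4: ['wolf'] (min_width=4, slack=13)

Answer: |    banana my    |
| architect south |
| low paper water |
|      wolf       |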